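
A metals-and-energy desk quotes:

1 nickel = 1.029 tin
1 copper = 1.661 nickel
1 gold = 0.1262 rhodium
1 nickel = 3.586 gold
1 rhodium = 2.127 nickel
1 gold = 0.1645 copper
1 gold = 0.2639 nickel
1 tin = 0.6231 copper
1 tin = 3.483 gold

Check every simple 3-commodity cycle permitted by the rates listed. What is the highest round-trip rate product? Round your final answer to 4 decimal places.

1.0650

copper→nickel→tin→copper: 1.661 × 1.029 × 0.6231 = 1.06498
copper→nickel→gold→copper: 1.661 × 3.586 × 0.1645 = 0.97982
gold→rhodium→nickel→gold: 0.1262 × 2.127 × 3.586 = 0.96258
gold→nickel→tin→gold: 0.2639 × 1.029 × 3.483 = 0.94582
Maximum is copper→nickel→tin→copper at 1.0650; arbitrage exists.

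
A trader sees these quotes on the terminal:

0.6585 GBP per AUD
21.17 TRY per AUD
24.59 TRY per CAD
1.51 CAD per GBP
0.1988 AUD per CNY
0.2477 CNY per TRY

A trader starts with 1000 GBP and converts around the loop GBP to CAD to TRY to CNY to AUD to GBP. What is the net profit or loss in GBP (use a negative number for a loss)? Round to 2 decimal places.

204.02

1000 GBP × 1.51 = 1510 CAD
1510 CAD × 24.59 = 37130.9 TRY
37130.9 TRY × 0.2477 = 9197.32393 CNY
9197.32393 CNY × 0.1988 = 1828.427997284 AUD
1828.427997284 AUD × 0.6585 = 1204.019836211514 GBP
Net change: 1204.019836211514 − 1000 = 204.019836211514 GBP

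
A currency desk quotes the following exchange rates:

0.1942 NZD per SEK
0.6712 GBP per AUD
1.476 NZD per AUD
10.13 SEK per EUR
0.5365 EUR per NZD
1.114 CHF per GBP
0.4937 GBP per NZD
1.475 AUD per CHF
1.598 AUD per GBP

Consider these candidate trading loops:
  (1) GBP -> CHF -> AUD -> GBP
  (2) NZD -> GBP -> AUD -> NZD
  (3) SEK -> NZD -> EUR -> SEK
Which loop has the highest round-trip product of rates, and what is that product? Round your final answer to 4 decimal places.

(1) 1.114 × 1.475 × 0.6712 = 1.10288
(2) 0.4937 × 1.598 × 1.476 = 1.16446
(3) 0.1942 × 0.5365 × 10.13 = 1.05543
Highest is cycle (2) at 1.1645 (>1, arbitrage).

1.1645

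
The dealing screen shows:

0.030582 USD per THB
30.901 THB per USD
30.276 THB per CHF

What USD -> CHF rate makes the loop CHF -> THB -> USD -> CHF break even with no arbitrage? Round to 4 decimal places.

Known legs of the cycle: 30.276 × 0.030582 = 0.925900632
For no arbitrage the full-cycle product must be 1, so the missing rate is 1 / 0.925900632 ≈ 1.080030.

1.0800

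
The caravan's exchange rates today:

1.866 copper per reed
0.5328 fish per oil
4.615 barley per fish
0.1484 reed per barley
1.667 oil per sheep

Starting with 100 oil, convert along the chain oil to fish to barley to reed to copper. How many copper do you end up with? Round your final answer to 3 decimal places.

100 oil × 0.5328 = 53.28 fish
53.28 fish × 4.615 = 245.8872 barley
245.8872 barley × 0.1484 = 36.48966048 reed
36.48966048 reed × 1.866 = 68.08970645568 copper

68.090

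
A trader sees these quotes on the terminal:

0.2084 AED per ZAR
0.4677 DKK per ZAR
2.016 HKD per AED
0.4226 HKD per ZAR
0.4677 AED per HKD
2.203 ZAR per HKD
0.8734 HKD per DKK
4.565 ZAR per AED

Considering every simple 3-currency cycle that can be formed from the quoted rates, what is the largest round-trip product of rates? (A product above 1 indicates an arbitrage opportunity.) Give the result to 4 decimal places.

0.9256

ZAR→AED→HKD→ZAR: 0.2084 × 2.016 × 2.203 = 0.92556
ZAR→HKD→AED→ZAR: 0.4226 × 0.4677 × 4.565 = 0.90227
ZAR→DKK→HKD→ZAR: 0.4677 × 0.8734 × 2.203 = 0.89990
Maximum is ZAR→AED→HKD→ZAR at 0.9256; no arbitrage — every cycle loses value.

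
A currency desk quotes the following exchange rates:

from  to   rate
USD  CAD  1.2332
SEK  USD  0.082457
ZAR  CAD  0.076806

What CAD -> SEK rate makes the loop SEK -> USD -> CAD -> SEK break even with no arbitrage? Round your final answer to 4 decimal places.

9.8342

Known legs of the cycle: 0.082457 × 1.2332 = 0.1016859724
For no arbitrage the full-cycle product must be 1, so the missing rate is 1 / 0.1016859724 ≈ 9.834198.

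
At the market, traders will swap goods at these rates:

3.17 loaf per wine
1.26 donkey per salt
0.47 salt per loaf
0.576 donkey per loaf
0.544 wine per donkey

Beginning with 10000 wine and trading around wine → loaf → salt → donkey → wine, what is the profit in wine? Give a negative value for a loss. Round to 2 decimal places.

10000 wine × 3.17 = 31700 loaf
31700 loaf × 0.47 = 14899 salt
14899 salt × 1.26 = 18772.74 donkey
18772.74 donkey × 0.544 = 10212.37056 wine
Net change: 10212.37056 − 10000 = 212.37056 wine

212.37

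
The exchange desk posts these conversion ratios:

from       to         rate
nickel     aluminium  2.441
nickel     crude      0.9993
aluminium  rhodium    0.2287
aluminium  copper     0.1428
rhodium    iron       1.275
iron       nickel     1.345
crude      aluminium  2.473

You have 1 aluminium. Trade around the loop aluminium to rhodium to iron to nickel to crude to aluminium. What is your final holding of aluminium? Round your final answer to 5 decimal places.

0.96921

1 aluminium × 0.2287 = 0.2287 rhodium
0.2287 rhodium × 1.275 = 0.2915925 iron
0.2915925 iron × 1.345 = 0.3921919125 nickel
0.3921919125 nickel × 0.9993 = 0.39191737816125 crude
0.39191737816125 crude × 2.473 = 0.96921167619277125 aluminium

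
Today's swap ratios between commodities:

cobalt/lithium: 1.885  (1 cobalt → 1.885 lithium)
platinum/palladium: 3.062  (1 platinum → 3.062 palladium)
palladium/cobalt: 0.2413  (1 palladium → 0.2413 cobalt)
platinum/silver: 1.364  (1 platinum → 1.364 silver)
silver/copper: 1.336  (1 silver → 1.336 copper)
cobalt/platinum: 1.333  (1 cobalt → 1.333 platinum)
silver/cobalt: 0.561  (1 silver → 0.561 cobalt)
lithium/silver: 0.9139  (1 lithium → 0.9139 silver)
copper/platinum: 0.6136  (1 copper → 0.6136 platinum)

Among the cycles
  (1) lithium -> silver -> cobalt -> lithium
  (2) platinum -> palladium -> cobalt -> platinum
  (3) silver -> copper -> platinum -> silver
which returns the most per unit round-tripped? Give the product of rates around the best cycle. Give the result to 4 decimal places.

(1) 0.9139 × 0.561 × 1.885 = 0.96644
(2) 3.062 × 0.2413 × 1.333 = 0.98490
(3) 1.336 × 0.6136 × 1.364 = 1.11817
Highest is cycle (3) at 1.1182 (>1, arbitrage).

1.1182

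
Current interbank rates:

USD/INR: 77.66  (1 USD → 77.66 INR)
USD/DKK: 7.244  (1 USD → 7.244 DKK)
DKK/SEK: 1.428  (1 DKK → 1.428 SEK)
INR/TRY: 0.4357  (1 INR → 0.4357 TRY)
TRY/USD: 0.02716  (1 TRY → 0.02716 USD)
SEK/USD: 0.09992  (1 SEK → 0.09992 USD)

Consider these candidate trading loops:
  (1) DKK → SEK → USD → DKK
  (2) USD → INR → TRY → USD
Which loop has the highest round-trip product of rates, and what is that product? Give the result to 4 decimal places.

(1) 1.428 × 0.09992 × 7.244 = 1.03362
(2) 77.66 × 0.4357 × 0.02716 = 0.91900
Highest is cycle (1) at 1.0336 (>1, arbitrage).

1.0336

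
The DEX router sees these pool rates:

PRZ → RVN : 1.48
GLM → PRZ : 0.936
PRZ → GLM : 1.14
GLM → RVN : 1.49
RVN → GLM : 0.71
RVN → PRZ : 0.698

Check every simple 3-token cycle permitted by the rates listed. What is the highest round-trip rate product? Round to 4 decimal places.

GLM→RVN→PRZ→GLM: 1.49 × 0.698 × 1.14 = 1.18562
GLM→PRZ→RVN→GLM: 0.936 × 1.48 × 0.71 = 0.98355
Maximum is GLM→RVN→PRZ→GLM at 1.1856; arbitrage exists.

1.1856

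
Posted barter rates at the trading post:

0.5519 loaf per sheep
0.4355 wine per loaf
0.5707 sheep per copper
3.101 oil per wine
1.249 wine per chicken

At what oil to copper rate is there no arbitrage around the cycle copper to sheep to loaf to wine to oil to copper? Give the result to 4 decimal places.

Known legs of the cycle: 0.5707 × 0.5519 × 0.4355 × 3.101 = 0.425361513109715
For no arbitrage the full-cycle product must be 1, so the missing rate is 1 / 0.425361513109715 ≈ 2.350941.

2.3509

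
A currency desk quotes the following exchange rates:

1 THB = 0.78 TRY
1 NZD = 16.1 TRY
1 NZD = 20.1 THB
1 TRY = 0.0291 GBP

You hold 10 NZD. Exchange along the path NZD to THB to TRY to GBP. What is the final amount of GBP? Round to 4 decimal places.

4.5623

10 NZD × 20.1 = 201 THB
201 THB × 0.78 = 156.78 TRY
156.78 TRY × 0.0291 = 4.562298 GBP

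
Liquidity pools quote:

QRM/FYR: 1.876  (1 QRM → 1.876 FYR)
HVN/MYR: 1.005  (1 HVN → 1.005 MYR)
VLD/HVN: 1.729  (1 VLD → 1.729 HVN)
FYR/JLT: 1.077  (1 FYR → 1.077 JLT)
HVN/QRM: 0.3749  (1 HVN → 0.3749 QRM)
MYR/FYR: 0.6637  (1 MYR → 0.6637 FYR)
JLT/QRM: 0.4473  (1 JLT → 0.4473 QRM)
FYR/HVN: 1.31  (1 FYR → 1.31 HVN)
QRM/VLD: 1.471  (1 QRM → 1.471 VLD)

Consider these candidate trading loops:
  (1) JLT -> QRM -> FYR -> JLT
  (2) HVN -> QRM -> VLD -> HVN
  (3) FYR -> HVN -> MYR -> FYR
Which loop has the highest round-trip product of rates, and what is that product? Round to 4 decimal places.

(1) 0.4473 × 1.876 × 1.077 = 0.90375
(2) 0.3749 × 1.471 × 1.729 = 0.95351
(3) 1.31 × 1.005 × 0.6637 = 0.87379
Highest is cycle (2) at 0.9535 (≤1, no arbitrage).

0.9535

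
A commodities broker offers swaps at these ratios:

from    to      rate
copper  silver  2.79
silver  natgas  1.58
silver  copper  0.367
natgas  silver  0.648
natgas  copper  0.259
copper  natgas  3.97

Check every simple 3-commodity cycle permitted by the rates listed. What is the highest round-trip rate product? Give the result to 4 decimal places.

natgas→copper→silver→natgas: 0.259 × 2.79 × 1.58 = 1.14172
natgas→silver→copper→natgas: 0.648 × 0.367 × 3.97 = 0.94413
Maximum is natgas→copper→silver→natgas at 1.1417; arbitrage exists.

1.1417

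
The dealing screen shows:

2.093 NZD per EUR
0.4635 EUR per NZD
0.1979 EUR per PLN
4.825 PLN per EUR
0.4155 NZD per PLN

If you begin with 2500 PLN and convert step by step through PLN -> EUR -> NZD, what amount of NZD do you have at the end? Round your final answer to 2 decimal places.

1035.51

2500 PLN × 0.1979 = 494.75 EUR
494.75 EUR × 2.093 = 1035.51175 NZD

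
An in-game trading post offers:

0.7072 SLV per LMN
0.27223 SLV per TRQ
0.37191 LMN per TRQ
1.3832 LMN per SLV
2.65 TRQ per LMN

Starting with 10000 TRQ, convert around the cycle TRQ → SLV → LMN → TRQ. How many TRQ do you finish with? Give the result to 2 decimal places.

9978.54

10000 TRQ × 0.27223 = 2722.3 SLV
2722.3 SLV × 1.3832 = 3765.48536 LMN
3765.48536 LMN × 2.65 = 9978.536204 TRQ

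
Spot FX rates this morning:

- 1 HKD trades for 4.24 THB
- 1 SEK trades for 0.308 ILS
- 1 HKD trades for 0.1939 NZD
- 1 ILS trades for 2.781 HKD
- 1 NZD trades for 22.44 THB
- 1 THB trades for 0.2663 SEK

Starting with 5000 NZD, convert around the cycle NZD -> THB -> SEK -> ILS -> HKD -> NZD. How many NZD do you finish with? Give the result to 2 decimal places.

5000 NZD × 22.44 = 112200 THB
112200 THB × 0.2663 = 29878.86 SEK
29878.86 SEK × 0.308 = 9202.68888 ILS
9202.68888 ILS × 2.781 = 25592.67777528 HKD
25592.67777528 HKD × 0.1939 = 4962.420220626792 NZD

4962.42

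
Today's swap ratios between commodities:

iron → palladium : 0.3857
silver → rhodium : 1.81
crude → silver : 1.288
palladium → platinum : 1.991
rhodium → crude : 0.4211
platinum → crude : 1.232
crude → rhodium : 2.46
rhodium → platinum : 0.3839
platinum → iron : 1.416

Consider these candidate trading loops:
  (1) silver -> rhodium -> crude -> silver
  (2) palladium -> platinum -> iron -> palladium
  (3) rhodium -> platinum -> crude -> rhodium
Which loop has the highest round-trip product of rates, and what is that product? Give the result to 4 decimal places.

1.1635

(1) 1.81 × 0.4211 × 1.288 = 0.98170
(2) 1.991 × 1.416 × 0.3857 = 1.08739
(3) 0.3839 × 1.232 × 2.46 = 1.16349
Highest is cycle (3) at 1.1635 (>1, arbitrage).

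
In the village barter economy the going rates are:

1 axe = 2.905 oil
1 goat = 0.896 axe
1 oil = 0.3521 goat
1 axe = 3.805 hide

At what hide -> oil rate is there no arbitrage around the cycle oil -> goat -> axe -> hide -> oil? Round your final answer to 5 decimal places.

0.83305

Known legs of the cycle: 0.3521 × 0.896 × 3.805 = 1.200407488
For no arbitrage the full-cycle product must be 1, so the missing rate is 1 / 1.200407488 ≈ 0.8330505.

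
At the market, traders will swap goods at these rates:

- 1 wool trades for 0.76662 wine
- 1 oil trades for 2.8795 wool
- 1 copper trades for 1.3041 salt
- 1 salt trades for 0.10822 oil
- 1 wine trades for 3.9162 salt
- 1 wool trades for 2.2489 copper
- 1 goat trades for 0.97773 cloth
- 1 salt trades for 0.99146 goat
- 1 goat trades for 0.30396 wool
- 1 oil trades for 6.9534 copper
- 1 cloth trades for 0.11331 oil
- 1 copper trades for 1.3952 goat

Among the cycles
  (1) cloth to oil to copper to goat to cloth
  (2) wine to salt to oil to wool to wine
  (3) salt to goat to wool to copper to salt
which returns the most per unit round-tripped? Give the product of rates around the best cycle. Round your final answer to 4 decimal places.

(1) 0.11331 × 6.9534 × 1.3952 × 0.97773 = 1.07478
(2) 3.9162 × 0.10822 × 2.8795 × 0.76662 = 0.93556
(3) 0.99146 × 0.30396 × 2.2489 × 1.3041 = 0.88384
Highest is cycle (1) at 1.0748 (>1, arbitrage).

1.0748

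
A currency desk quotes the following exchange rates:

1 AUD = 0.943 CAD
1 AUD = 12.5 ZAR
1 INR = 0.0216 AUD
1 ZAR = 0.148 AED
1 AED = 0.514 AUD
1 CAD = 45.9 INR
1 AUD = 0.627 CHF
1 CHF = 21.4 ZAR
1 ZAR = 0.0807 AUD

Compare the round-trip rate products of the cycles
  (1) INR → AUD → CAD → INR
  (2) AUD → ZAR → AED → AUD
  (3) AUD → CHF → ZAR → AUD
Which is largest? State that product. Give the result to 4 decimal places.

1.0828

(1) 0.0216 × 0.943 × 45.9 = 0.93493
(2) 12.5 × 0.148 × 0.514 = 0.95090
(3) 0.627 × 21.4 × 0.0807 = 1.08282
Highest is cycle (3) at 1.0828 (>1, arbitrage).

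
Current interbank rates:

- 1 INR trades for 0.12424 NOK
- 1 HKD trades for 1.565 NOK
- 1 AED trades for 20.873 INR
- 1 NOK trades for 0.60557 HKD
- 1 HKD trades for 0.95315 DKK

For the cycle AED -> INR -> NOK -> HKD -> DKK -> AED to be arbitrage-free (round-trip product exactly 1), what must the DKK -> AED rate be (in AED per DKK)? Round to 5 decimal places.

Known legs of the cycle: 20.873 × 0.12424 × 0.60557 × 0.95315 = 1.49682807407587916
For no arbitrage the full-cycle product must be 1, so the missing rate is 1 / 1.49682807407587916 ≈ 0.6680794.

0.66808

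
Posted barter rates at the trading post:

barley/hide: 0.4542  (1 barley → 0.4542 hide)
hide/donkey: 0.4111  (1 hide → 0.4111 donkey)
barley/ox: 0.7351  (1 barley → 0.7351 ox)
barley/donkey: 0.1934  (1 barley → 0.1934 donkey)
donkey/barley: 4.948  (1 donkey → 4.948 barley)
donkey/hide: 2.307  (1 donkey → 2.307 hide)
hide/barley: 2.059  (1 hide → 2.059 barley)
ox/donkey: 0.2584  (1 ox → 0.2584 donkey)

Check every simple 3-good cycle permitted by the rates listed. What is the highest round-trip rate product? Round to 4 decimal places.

donkey→barley→ox→donkey: 4.948 × 0.7351 × 0.2584 = 0.93987
donkey→barley→hide→donkey: 4.948 × 0.4542 × 0.4111 = 0.92390
donkey→hide→barley→donkey: 2.307 × 2.059 × 0.1934 = 0.91867
Maximum is donkey→barley→ox→donkey at 0.9399; no arbitrage — every cycle loses value.

0.9399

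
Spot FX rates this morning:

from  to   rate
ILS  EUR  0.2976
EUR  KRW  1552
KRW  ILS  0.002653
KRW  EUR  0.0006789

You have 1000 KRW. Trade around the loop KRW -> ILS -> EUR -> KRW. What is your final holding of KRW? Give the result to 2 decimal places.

1000 KRW × 0.002653 = 2.653 ILS
2.653 ILS × 0.2976 = 0.7895328 EUR
0.7895328 EUR × 1552 = 1225.3549056 KRW

1225.35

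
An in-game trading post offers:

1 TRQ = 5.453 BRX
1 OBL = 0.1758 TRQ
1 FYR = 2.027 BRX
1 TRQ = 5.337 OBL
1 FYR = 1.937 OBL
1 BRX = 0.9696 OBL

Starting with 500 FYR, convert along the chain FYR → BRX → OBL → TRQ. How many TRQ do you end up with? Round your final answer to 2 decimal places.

500 FYR × 2.027 = 1013.5 BRX
1013.5 BRX × 0.9696 = 982.6896 OBL
982.6896 OBL × 0.1758 = 172.75683168 TRQ

172.76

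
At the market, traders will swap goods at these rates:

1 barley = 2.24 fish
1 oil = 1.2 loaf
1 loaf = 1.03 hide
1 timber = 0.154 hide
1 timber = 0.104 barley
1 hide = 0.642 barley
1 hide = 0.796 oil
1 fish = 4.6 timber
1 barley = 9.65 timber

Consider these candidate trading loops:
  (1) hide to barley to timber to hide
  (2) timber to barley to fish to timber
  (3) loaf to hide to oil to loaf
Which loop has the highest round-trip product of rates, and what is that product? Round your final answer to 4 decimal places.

(1) 0.642 × 9.65 × 0.154 = 0.95408
(2) 0.104 × 2.24 × 4.6 = 1.07162
(3) 1.03 × 0.796 × 1.2 = 0.98386
Highest is cycle (2) at 1.0716 (>1, arbitrage).

1.0716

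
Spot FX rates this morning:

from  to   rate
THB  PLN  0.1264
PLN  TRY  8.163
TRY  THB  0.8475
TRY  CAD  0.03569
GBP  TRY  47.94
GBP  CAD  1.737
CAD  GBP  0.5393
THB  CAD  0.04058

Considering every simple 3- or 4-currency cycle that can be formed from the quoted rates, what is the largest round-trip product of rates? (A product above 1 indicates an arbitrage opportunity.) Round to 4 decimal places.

0.9227

TRY→CAD→GBP→TRY: 0.03569 × 0.5393 × 47.94 = 0.92273
THB→CAD→GBP→TRY→THB: 0.04058 × 0.5393 × 47.94 × 0.8475 = 0.88916
THB→PLN→TRY→THB: 0.1264 × 8.163 × 0.8475 = 0.87445
Maximum is TRY→CAD→GBP→TRY at 0.9227; no arbitrage — every cycle loses value.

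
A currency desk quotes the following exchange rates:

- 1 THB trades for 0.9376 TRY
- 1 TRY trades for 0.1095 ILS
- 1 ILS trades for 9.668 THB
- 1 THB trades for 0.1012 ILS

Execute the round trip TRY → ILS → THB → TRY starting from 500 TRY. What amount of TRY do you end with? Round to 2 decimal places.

496.29

500 TRY × 0.1095 = 54.75 ILS
54.75 ILS × 9.668 = 529.323 THB
529.323 THB × 0.9376 = 496.2932448 TRY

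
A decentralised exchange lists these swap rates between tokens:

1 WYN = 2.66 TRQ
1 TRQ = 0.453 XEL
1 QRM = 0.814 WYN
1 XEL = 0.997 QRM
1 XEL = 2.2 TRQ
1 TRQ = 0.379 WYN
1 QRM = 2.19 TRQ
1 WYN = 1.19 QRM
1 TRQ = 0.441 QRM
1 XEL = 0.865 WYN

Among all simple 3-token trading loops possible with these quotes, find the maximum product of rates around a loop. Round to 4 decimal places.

1.0423

TRQ→XEL→WYN→TRQ: 0.453 × 0.865 × 2.66 = 1.04231
TRQ→XEL→QRM→TRQ: 0.453 × 0.997 × 2.19 = 0.98909
TRQ→WYN→QRM→TRQ: 0.379 × 1.19 × 2.19 = 0.98771
TRQ→QRM→WYN→TRQ: 0.441 × 0.814 × 2.66 = 0.95487
Maximum is TRQ→XEL→WYN→TRQ at 1.0423; arbitrage exists.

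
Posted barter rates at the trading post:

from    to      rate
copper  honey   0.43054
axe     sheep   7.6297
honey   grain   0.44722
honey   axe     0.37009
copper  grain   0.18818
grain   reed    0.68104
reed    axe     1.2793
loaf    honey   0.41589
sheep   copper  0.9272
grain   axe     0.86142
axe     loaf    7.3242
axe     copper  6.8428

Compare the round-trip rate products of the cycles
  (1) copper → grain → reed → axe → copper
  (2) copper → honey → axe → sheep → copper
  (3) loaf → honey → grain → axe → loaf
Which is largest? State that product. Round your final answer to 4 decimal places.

(1) 0.18818 × 0.68104 × 1.2793 × 6.8428 = 1.12190
(2) 0.43054 × 0.37009 × 7.6297 × 0.9272 = 1.12720
(3) 0.41589 × 0.44722 × 0.86142 × 7.3242 = 1.17348
Highest is cycle (3) at 1.1735 (>1, arbitrage).

1.1735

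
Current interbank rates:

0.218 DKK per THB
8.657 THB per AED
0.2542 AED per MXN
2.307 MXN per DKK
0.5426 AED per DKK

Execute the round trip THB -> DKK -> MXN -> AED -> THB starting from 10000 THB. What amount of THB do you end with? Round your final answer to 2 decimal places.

11067.44

10000 THB × 0.218 = 2180 DKK
2180 DKK × 2.307 = 5029.26 MXN
5029.26 MXN × 0.2542 = 1278.437892 AED
1278.437892 AED × 8.657 = 11067.436831044 THB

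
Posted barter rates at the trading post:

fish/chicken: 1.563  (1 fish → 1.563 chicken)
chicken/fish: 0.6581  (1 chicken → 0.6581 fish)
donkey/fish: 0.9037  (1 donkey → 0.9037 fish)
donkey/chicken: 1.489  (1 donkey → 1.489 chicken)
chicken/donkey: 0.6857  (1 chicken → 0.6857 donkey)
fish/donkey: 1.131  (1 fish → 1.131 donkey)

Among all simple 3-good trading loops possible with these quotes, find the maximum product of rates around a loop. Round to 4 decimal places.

chicken→fish→donkey→chicken: 0.6581 × 1.131 × 1.489 = 1.10828
chicken→donkey→fish→chicken: 0.6857 × 0.9037 × 1.563 = 0.96854
Maximum is chicken→fish→donkey→chicken at 1.1083; arbitrage exists.

1.1083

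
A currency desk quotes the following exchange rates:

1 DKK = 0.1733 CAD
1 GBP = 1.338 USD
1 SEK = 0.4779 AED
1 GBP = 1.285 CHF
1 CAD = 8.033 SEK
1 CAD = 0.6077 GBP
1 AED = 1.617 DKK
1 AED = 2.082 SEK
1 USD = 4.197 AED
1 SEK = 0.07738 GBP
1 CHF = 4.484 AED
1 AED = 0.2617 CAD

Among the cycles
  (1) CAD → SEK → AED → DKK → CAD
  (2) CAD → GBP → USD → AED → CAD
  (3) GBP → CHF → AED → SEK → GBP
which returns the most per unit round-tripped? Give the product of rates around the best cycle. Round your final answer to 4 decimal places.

(1) 8.033 × 0.4779 × 1.617 × 0.1733 = 1.07578
(2) 0.6077 × 1.338 × 4.197 × 0.2617 = 0.89308
(3) 1.285 × 4.484 × 2.082 × 0.07738 = 0.92828
Highest is cycle (1) at 1.0758 (>1, arbitrage).

1.0758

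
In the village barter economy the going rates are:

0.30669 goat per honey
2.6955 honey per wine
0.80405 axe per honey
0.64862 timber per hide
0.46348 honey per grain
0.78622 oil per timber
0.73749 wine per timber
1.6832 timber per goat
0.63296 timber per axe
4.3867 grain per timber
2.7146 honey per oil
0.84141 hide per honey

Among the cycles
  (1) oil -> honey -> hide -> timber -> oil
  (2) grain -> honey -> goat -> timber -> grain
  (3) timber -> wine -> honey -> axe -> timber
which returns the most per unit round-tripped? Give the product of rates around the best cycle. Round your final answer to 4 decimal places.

(1) 2.7146 × 0.84141 × 0.64862 × 0.78622 = 1.16479
(2) 0.46348 × 0.30669 × 1.6832 × 4.3867 = 1.04955
(3) 0.73749 × 2.6955 × 0.80405 × 0.63296 = 1.01171
Highest is cycle (1) at 1.1648 (>1, arbitrage).

1.1648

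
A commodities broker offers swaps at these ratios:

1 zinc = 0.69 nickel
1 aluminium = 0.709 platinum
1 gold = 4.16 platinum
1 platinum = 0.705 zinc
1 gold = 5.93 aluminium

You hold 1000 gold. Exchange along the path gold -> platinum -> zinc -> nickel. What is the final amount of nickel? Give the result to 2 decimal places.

2023.63

1000 gold × 4.16 = 4160 platinum
4160 platinum × 0.705 = 2932.8 zinc
2932.8 zinc × 0.69 = 2023.632 nickel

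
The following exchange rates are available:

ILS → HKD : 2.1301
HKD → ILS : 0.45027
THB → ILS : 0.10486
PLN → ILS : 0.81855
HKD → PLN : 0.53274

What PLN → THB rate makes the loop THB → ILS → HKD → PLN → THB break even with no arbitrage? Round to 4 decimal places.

Known legs of the cycle: 0.10486 × 2.1301 × 0.53274 = 0.11899402424364
For no arbitrage the full-cycle product must be 1, so the missing rate is 1 / 0.11899402424364 ≈ 8.403783.

8.4038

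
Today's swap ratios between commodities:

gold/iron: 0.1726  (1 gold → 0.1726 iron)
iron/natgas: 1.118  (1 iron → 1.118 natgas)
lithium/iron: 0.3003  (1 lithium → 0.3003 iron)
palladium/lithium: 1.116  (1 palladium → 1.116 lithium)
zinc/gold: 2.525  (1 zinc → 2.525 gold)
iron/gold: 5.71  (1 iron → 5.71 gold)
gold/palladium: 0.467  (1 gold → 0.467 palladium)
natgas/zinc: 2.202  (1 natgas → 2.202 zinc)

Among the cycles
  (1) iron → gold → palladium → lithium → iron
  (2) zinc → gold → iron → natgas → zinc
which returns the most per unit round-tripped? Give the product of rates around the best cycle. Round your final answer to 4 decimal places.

(1) 5.71 × 0.467 × 1.116 × 0.3003 = 0.89366
(2) 2.525 × 0.1726 × 1.118 × 2.202 = 1.07291
Highest is cycle (2) at 1.0729 (>1, arbitrage).

1.0729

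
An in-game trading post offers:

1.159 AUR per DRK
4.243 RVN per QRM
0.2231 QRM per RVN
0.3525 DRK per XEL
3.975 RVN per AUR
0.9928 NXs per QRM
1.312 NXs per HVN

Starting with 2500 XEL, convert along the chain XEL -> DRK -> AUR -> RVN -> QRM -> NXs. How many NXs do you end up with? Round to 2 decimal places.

899.25

2500 XEL × 0.3525 = 881.25 DRK
881.25 DRK × 1.159 = 1021.36875 AUR
1021.36875 AUR × 3.975 = 4059.94078125 RVN
4059.94078125 RVN × 0.2231 = 905.772788296875 QRM
905.772788296875 QRM × 0.9928 = 899.2512242211375 NXs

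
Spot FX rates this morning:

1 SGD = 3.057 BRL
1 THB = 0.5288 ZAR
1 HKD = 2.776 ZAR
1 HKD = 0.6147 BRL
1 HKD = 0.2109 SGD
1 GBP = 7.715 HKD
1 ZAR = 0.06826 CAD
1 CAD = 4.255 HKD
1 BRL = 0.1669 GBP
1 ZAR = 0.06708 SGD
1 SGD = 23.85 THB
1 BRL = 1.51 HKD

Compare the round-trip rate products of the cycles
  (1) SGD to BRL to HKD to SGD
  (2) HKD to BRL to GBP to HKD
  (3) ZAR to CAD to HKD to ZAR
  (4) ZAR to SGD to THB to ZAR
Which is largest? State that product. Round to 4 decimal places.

(1) 3.057 × 1.51 × 0.2109 = 0.97353
(2) 0.6147 × 0.1669 × 7.715 = 0.79151
(3) 0.06826 × 4.255 × 2.776 = 0.80628
(4) 0.06708 × 23.85 × 0.5288 = 0.84600
Highest is cycle (1) at 0.9735 (≤1, no arbitrage).

0.9735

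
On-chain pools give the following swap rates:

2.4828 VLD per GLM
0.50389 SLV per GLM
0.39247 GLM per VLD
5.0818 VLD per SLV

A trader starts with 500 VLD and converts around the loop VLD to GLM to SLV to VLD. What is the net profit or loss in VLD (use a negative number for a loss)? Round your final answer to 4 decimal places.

500 VLD × 0.39247 = 196.235 GLM
196.235 GLM × 0.50389 = 98.88085415 SLV
98.88085415 SLV × 5.0818 = 502.49272461947 VLD
Net change: 502.49272461947 − 500 = 2.49272461947 VLD

2.4927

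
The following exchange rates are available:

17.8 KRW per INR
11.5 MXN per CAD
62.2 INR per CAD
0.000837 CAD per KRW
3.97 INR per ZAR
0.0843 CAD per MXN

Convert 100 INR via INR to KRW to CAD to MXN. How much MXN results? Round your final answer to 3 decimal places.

17.133

100 INR × 17.8 = 1780 KRW
1780 KRW × 0.000837 = 1.48986 CAD
1.48986 CAD × 11.5 = 17.13339 MXN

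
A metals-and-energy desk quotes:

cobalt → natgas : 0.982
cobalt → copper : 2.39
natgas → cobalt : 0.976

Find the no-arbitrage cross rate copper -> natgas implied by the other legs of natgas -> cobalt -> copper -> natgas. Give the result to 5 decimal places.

0.42870

Known legs of the cycle: 0.976 × 2.39 = 2.33264
For no arbitrage the full-cycle product must be 1, so the missing rate is 1 / 2.33264 ≈ 0.4286988.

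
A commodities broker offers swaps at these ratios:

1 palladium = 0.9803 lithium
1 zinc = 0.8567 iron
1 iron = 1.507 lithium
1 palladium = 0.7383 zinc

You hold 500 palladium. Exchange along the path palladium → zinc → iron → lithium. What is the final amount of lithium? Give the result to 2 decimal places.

500 palladium × 0.7383 = 369.15 zinc
369.15 zinc × 0.8567 = 316.250805 iron
316.250805 iron × 1.507 = 476.589963135 lithium

476.59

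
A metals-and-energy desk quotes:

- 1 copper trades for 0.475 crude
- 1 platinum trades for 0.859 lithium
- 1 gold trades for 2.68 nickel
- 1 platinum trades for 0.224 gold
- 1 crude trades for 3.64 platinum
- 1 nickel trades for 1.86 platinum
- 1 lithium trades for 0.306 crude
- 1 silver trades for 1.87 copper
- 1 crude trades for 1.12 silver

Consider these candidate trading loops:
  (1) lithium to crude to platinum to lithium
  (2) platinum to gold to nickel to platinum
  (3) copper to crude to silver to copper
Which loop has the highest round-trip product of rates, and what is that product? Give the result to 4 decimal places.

1.1166

(1) 0.306 × 3.64 × 0.859 = 0.95679
(2) 0.224 × 2.68 × 1.86 = 1.11660
(3) 0.475 × 1.12 × 1.87 = 0.99484
Highest is cycle (2) at 1.1166 (>1, arbitrage).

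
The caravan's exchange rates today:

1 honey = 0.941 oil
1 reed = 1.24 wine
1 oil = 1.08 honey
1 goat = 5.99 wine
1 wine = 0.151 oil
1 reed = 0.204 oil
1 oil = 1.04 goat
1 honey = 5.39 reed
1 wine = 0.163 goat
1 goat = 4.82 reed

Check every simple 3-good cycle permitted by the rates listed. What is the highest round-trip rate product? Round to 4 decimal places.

1.1875

honey→reed→oil→honey: 5.39 × 0.204 × 1.08 = 1.18752
reed→oil→goat→reed: 0.204 × 1.04 × 4.82 = 1.02261
reed→wine→goat→reed: 1.24 × 0.163 × 4.82 = 0.97422
goat→wine→oil→goat: 5.99 × 0.151 × 1.04 = 0.94067
Maximum is honey→reed→oil→honey at 1.1875; arbitrage exists.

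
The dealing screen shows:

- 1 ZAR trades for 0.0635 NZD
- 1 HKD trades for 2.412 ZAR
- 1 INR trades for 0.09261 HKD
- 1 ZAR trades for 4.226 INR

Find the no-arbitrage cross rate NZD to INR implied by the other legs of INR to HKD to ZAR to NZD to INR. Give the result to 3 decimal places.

Known legs of the cycle: 0.09261 × 2.412 × 0.0635 = 0.01418433282
For no arbitrage the full-cycle product must be 1, so the missing rate is 1 / 0.01418433282 ≈ 70.50032.

70.500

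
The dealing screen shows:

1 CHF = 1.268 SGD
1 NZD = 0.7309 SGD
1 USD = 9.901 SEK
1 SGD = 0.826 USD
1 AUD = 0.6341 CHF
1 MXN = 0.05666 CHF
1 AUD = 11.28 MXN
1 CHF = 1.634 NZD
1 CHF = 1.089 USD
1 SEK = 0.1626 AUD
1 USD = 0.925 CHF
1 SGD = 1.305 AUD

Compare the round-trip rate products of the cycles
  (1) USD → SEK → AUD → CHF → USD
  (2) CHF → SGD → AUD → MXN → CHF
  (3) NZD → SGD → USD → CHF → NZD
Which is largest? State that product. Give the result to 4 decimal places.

(1) 9.901 × 0.1626 × 0.6341 × 1.089 = 1.11169
(2) 1.268 × 1.305 × 11.28 × 0.05666 = 1.05759
(3) 0.7309 × 0.826 × 0.925 × 1.634 = 0.91250
Highest is cycle (1) at 1.1117 (>1, arbitrage).

1.1117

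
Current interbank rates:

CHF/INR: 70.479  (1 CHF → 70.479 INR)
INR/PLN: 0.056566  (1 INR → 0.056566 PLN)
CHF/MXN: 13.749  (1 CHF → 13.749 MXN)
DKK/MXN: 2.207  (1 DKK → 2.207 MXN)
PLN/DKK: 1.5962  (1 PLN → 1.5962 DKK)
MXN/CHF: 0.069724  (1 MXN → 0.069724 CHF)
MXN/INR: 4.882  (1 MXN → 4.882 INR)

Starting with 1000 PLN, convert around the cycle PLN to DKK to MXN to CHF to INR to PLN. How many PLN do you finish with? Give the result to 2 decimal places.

1000 PLN × 1.5962 = 1596.2 DKK
1596.2 DKK × 2.207 = 3522.8134 MXN
3522.8134 MXN × 0.069724 = 245.6246415016 CHF
245.6246415016 CHF × 70.479 = 17311.3791083912664 INR
17311.3791083912664 INR × 0.056566 = 979.2354706452603751824 PLN

979.24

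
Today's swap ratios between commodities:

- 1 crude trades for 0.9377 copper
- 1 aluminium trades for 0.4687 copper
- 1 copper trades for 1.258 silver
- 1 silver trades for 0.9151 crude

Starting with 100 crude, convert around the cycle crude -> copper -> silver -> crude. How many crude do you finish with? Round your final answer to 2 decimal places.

107.95

100 crude × 0.9377 = 93.77 copper
93.77 copper × 1.258 = 117.96266 silver
117.96266 silver × 0.9151 = 107.947630166 crude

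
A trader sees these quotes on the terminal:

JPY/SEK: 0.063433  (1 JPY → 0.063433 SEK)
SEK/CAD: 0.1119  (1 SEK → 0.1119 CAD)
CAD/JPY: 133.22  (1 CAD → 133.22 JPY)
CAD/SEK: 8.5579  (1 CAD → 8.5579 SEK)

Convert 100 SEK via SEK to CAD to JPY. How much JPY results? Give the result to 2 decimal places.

1490.73

100 SEK × 0.1119 = 11.19 CAD
11.19 CAD × 133.22 = 1490.7318 JPY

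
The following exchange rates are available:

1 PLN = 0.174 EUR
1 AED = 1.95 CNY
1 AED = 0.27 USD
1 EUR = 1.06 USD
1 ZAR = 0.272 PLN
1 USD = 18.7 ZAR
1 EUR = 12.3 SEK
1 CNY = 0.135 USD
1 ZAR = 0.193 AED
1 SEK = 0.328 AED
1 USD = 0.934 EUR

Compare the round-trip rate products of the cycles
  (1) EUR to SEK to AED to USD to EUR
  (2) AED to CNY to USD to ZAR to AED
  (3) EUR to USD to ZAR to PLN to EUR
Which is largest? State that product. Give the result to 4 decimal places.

1.0174

(1) 12.3 × 0.328 × 0.27 × 0.934 = 1.01739
(2) 1.95 × 0.135 × 18.7 × 0.193 = 0.95010
(3) 1.06 × 18.7 × 0.272 × 0.174 = 0.93814
Highest is cycle (1) at 1.0174 (>1, arbitrage).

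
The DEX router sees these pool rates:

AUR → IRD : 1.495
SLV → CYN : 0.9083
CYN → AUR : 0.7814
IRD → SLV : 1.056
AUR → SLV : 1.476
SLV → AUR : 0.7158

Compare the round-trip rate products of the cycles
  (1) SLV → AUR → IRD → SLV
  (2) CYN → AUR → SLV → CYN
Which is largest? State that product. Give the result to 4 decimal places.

(1) 0.7158 × 1.495 × 1.056 = 1.13005
(2) 0.7814 × 1.476 × 0.9083 = 1.04758
Highest is cycle (1) at 1.1300 (>1, arbitrage).

1.1300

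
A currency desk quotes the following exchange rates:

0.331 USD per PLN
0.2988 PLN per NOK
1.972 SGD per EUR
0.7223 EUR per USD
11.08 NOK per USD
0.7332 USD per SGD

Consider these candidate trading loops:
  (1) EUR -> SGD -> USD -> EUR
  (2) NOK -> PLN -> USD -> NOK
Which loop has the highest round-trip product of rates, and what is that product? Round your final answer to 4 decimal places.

(1) 1.972 × 0.7332 × 0.7223 = 1.04435
(2) 0.2988 × 0.331 × 11.08 = 1.09584
Highest is cycle (2) at 1.0958 (>1, arbitrage).

1.0958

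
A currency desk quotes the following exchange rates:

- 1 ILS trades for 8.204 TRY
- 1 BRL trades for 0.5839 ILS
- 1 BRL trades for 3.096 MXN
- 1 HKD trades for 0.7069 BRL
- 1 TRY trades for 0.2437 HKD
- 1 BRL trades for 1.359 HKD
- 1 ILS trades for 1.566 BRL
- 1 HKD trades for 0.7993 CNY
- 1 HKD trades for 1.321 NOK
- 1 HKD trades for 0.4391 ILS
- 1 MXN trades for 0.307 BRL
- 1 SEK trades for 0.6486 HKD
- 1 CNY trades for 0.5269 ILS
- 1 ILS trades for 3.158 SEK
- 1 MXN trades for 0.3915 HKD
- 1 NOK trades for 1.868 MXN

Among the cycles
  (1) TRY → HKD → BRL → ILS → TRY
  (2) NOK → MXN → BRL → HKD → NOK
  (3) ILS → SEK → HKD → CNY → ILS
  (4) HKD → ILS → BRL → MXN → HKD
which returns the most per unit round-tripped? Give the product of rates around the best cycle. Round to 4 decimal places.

(1) 0.2437 × 0.7069 × 0.5839 × 8.204 = 0.82523
(2) 1.868 × 0.307 × 1.359 × 1.321 = 1.02953
(3) 3.158 × 0.6486 × 0.7993 × 0.5269 = 0.86264
(4) 0.4391 × 1.566 × 3.096 × 0.3915 = 0.83347
Highest is cycle (2) at 1.0295 (>1, arbitrage).

1.0295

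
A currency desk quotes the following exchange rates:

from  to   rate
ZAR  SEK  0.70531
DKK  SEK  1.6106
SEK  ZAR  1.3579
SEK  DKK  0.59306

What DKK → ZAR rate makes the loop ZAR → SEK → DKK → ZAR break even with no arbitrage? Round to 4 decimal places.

Known legs of the cycle: 0.70531 × 0.59306 = 0.4182911486
For no arbitrage the full-cycle product must be 1, so the missing rate is 1 / 0.4182911486 ≈ 2.390679.

2.3907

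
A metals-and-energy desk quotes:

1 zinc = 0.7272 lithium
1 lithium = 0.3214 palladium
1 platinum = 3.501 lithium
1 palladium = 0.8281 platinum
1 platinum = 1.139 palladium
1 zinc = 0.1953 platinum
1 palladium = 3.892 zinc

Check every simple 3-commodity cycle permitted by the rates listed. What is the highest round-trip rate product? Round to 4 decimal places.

platinum→lithium→palladium→platinum: 3.501 × 0.3214 × 0.8281 = 0.93180
lithium→palladium→zinc→lithium: 0.3214 × 3.892 × 0.7272 = 0.90965
platinum→palladium→zinc→platinum: 1.139 × 3.892 × 0.1953 = 0.86576
Maximum is platinum→lithium→palladium→platinum at 0.9318; no arbitrage — every cycle loses value.

0.9318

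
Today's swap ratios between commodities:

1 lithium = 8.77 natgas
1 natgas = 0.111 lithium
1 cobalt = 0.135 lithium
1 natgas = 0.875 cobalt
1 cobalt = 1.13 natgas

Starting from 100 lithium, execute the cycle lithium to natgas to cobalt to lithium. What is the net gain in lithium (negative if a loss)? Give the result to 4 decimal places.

3.5956

100 lithium × 8.77 = 877 natgas
877 natgas × 0.875 = 767.375 cobalt
767.375 cobalt × 0.135 = 103.595625 lithium
Net change: 103.595625 − 100 = 3.595625 lithium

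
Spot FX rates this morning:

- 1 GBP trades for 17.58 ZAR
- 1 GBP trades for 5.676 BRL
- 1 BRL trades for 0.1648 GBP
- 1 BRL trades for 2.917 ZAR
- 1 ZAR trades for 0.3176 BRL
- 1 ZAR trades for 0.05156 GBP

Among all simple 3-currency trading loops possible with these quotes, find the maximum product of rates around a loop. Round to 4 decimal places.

BRL→GBP→ZAR→BRL: 0.1648 × 17.58 × 0.3176 = 0.92015
BRL→ZAR→GBP→BRL: 2.917 × 0.05156 × 5.676 = 0.85367
Maximum is BRL→GBP→ZAR→BRL at 0.9201; no arbitrage — every cycle loses value.

0.9201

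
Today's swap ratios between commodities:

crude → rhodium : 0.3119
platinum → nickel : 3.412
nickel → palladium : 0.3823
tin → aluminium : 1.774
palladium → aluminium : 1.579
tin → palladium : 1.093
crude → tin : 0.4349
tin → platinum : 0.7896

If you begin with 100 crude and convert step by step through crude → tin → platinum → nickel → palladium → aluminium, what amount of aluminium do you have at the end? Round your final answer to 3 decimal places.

100 crude × 0.4349 = 43.49 tin
43.49 tin × 0.7896 = 34.339704 platinum
34.339704 platinum × 3.412 = 117.167070048 nickel
117.167070048 nickel × 0.3823 = 44.7929708793504 palladium
44.7929708793504 palladium × 1.579 = 70.7281010184942816 aluminium

70.728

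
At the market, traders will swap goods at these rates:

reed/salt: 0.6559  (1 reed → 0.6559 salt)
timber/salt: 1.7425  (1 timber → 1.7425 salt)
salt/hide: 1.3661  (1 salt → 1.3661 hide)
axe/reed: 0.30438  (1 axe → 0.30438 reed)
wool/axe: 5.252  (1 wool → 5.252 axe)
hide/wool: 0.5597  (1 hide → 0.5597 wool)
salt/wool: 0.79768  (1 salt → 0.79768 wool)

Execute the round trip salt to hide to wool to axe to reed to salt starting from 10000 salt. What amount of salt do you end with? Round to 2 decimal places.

10000 salt × 1.3661 = 13661 hide
13661 hide × 0.5597 = 7646.0617 wool
7646.0617 wool × 5.252 = 40157.1160484 axe
40157.1160484 axe × 0.30438 = 12223.022982811992 reed
12223.022982811992 reed × 0.6559 = 8017.0807744263855528 salt

8017.08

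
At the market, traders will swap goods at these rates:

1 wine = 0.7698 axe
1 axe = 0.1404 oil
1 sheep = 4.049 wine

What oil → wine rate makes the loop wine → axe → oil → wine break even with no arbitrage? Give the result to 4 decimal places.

9.2524

Known legs of the cycle: 0.7698 × 0.1404 = 0.10807992
For no arbitrage the full-cycle product must be 1, so the missing rate is 1 / 0.10807992 ≈ 9.252412.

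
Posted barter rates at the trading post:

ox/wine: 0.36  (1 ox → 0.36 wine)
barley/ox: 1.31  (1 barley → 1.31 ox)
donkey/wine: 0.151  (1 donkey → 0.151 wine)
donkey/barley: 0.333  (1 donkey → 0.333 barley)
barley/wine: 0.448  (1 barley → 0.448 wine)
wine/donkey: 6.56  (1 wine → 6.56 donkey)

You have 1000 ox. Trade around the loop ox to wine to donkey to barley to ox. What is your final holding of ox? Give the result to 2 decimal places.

1030.20

1000 ox × 0.36 = 360 wine
360 wine × 6.56 = 2361.6 donkey
2361.6 donkey × 0.333 = 786.4128 barley
786.4128 barley × 1.31 = 1030.200768 ox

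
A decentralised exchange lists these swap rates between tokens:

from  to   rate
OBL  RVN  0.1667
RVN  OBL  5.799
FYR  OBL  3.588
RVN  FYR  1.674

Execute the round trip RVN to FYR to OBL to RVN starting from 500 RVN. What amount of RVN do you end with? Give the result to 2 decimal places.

500.63

500 RVN × 1.674 = 837 FYR
837 FYR × 3.588 = 3003.156 OBL
3003.156 OBL × 0.1667 = 500.6261052 RVN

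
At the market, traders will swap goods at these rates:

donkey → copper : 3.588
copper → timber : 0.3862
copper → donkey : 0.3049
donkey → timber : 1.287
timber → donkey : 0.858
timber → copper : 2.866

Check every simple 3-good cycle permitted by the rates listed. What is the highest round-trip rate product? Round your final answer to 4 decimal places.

copper→timber→donkey→copper: 0.3862 × 0.858 × 3.588 = 1.18892
copper→donkey→timber→copper: 0.3049 × 1.287 × 2.866 = 1.12464
Maximum is copper→timber→donkey→copper at 1.1889; arbitrage exists.

1.1889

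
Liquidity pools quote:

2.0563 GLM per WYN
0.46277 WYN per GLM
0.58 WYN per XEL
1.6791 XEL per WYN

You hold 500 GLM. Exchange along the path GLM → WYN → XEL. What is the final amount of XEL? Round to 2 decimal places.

500 GLM × 0.46277 = 231.385 WYN
231.385 WYN × 1.6791 = 388.5185535 XEL

388.52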